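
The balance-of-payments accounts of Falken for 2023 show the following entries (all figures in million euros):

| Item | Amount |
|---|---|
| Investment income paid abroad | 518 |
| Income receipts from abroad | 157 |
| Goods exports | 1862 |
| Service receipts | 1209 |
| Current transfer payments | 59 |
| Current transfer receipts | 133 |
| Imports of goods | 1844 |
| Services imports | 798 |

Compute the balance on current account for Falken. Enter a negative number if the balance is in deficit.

142

Goods balance = 1862 - 1844 = 18
Services balance = 1209 - 798 = 411
Trade balance (goods + services) = 18 + 411 = 429
Net primary income = 157 - 518 = -361
Net secondary income = 133 - 59 = 74
Current account = 429 + (-361) + 74 = 142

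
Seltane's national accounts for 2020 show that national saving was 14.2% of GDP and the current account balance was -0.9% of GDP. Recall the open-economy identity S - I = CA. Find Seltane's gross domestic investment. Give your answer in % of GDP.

I = S - CA = 14.2 - (-0.9) = 15.1

15.1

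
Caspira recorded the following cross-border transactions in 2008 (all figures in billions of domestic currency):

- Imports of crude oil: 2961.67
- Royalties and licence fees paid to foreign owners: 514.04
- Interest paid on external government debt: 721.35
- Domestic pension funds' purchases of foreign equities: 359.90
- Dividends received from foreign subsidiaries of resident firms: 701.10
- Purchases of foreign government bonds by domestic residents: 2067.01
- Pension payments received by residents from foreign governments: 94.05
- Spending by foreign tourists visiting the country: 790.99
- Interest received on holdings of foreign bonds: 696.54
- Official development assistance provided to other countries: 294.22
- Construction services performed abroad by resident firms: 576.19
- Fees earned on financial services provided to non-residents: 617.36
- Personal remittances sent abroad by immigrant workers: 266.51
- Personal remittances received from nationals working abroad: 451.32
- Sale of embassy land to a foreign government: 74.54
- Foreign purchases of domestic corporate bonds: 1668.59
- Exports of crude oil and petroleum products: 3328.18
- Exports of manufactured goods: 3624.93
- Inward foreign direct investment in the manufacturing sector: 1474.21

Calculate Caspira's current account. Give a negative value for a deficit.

6122.87

Goods: 3624.93 - 2961.67 + 3328.18 = 3991.44
Services: -514.04 + 617.36 + 790.99 + 576.19 = 1470.50
Primary income: 696.54 - 721.35 + 701.10 = 676.29
Secondary income: 451.32 + 94.05 - 266.51 - 294.22 = -15.36
Current account = 3991.44 + 1470.50 + 676.29 + (-15.36) = 6122.87
(Excluded from the current account — financial account: domestic pension funds' purchases of foreign equities 359.90, purchases of foreign government bonds by domestic residents 2067.01, foreign purchases of domestic corporate bonds 1668.59, inward foreign direct investment in the manufacturing sector 1474.21; capital account: sale of embassy land to a foreign government 74.54.)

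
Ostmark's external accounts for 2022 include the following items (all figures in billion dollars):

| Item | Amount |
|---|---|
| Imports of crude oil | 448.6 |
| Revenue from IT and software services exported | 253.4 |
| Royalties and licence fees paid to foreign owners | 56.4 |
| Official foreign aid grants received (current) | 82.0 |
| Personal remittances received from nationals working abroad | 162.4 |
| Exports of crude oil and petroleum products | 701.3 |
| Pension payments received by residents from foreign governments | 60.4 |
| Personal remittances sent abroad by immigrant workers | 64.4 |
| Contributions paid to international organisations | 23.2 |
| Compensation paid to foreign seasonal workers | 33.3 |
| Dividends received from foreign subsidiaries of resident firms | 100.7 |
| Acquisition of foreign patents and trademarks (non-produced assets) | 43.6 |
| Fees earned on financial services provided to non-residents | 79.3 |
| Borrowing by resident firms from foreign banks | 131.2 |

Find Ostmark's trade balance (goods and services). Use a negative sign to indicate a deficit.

529.0

Goods: 701.3 - 448.6 = 252.7
Services: 253.4 + 79.3 - 56.4 = 276.3
Trade balance = 252.7 + 276.3 = 529.0
(Excluded from the trade balance — secondary income: official foreign aid grants received (current) 82.0, personal remittances received from nationals working abroad 162.4, pension payments received by residents from foreign governments 60.4, personal remittances sent abroad by immigrant workers 64.4, contributions paid to international organisations 23.2; primary income: compensation paid to foreign seasonal workers 33.3, dividends received from foreign subsidiaries of resident firms 100.7; capital account: acquisition of foreign patents and trademarks (non-produced assets) 43.6; financial account: borrowing by resident firms from foreign banks 131.2.)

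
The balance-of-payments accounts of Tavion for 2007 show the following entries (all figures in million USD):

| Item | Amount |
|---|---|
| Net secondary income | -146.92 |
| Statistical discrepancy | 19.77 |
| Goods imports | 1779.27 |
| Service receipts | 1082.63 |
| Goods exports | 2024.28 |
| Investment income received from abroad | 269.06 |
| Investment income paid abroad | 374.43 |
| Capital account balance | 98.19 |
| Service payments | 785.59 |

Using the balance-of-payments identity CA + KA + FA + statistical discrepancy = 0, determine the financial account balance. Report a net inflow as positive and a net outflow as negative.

Goods balance = 2024.28 - 1779.27 = 245.01
Services balance = 1082.63 - 785.59 = 297.04
Trade balance (goods + services) = 245.01 + 297.04 = 542.05
Net primary income = 269.06 - 374.43 = -105.37
Net secondary income = -146.92
Current account = 542.05 + (-105.37) + (-146.92) = 289.76
Financial account = -(289.76 + 98.19 + 19.77) = -407.72

-407.72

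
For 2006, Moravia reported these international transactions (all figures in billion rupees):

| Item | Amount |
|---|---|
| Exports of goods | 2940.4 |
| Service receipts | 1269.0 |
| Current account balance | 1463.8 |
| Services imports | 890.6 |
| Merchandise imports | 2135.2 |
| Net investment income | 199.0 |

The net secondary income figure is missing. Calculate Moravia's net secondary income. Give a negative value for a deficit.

Current account = goods balance + services balance + net primary income + net secondary income
Sum of the known components = 1382.6
Net secondary income = CA - (known components) = 1463.8 - 1382.6 = 81.2

81.2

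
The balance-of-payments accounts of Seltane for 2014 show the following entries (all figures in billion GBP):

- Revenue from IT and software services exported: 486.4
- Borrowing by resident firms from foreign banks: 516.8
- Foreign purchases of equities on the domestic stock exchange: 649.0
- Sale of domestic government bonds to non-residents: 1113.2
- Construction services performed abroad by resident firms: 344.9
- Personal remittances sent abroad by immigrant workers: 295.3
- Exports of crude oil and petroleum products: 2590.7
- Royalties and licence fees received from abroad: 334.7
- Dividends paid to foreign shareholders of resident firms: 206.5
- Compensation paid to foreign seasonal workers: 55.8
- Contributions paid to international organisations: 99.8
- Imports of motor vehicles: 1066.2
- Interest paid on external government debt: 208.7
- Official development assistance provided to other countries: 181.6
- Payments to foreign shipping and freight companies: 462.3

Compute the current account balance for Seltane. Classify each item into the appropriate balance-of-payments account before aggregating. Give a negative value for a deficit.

1180.5

Goods: -1066.2 + 2590.7 = 1524.5
Services: 334.7 + 486.4 - 462.3 + 344.9 = 703.7
Primary income: -208.7 - 206.5 - 55.8 = -471.0
Secondary income: -181.6 - 295.3 - 99.8 = -576.7
Current account = 1524.5 + 703.7 + (-471.0) + (-576.7) = 1180.5
(Excluded from the current account — financial account: borrowing by resident firms from foreign banks 516.8, foreign purchases of equities on the domestic stock exchange 649.0, sale of domestic government bonds to non-residents 1113.2.)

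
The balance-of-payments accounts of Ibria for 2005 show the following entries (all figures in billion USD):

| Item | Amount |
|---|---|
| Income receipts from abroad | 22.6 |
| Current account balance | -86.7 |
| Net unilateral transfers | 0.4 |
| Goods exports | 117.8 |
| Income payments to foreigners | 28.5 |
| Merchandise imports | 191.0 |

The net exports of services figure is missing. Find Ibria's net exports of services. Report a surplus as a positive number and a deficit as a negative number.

Current account = goods balance + services balance + net primary income + net secondary income
Sum of the known components = -78.7
Net exports of services = CA - (known components) = -86.7 - (-78.7) = -8.0

-8.0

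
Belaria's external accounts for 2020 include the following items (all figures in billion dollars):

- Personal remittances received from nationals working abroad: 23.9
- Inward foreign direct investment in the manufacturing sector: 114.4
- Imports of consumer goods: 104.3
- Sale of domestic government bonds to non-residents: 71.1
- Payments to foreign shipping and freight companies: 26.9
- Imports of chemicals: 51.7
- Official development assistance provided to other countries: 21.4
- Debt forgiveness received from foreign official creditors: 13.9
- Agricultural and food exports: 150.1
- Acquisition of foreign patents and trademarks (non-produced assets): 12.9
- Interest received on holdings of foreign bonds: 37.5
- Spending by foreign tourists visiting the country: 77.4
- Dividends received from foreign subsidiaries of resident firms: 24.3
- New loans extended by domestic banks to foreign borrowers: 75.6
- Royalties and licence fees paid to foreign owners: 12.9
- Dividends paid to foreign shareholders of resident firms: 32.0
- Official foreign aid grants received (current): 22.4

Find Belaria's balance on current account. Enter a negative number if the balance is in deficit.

Goods: -104.3 + 150.1 - 51.7 = -5.9
Services: -12.9 - 26.9 + 77.4 = 37.6
Primary income: 37.5 - 32.0 + 24.3 = 29.8
Secondary income: 23.9 - 21.4 + 22.4 = 24.9
Current account = (-5.9) + 37.6 + 29.8 + 24.9 = 86.4
(Excluded from the current account — financial account: inward foreign direct investment in the manufacturing sector 114.4, sale of domestic government bonds to non-residents 71.1, new loans extended by domestic banks to foreign borrowers 75.6; capital account: debt forgiveness received from foreign official creditors 13.9, acquisition of foreign patents and trademarks (non-produced assets) 12.9.)

86.4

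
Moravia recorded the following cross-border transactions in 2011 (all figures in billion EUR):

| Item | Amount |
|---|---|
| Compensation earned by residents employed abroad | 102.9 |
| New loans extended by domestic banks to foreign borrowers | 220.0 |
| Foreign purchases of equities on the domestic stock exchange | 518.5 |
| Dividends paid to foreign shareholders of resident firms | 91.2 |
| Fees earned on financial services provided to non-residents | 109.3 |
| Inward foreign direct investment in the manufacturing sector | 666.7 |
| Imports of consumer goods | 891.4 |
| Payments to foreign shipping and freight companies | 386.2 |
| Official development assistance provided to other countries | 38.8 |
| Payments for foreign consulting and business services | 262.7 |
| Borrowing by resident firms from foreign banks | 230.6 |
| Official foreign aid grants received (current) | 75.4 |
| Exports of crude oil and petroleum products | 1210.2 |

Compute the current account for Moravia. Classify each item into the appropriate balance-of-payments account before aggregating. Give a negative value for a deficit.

Goods: -891.4 + 1210.2 = 318.8
Services: -386.2 + 109.3 - 262.7 = -539.6
Primary income: -91.2 + 102.9 = 11.7
Secondary income: 75.4 - 38.8 = 36.6
Current account = 318.8 + (-539.6) + 11.7 + 36.6 = -172.5
(Excluded from the current account — financial account: new loans extended by domestic banks to foreign borrowers 220.0, foreign purchases of equities on the domestic stock exchange 518.5, inward foreign direct investment in the manufacturing sector 666.7, borrowing by resident firms from foreign banks 230.6.)

-172.5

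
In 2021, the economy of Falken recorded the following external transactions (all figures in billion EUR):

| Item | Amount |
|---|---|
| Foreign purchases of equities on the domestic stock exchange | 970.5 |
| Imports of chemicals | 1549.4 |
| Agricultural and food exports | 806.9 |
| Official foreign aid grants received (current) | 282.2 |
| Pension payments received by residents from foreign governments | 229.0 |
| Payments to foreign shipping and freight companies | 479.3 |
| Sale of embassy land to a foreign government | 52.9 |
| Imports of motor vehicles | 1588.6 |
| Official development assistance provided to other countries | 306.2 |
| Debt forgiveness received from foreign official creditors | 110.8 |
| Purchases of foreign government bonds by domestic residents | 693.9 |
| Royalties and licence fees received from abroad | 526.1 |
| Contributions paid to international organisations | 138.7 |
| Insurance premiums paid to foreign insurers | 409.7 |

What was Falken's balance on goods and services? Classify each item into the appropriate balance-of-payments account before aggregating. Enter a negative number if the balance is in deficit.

-2694.0

Goods: 806.9 - 1549.4 - 1588.6 = -2331.1
Services: 526.1 - 409.7 - 479.3 = -362.9
Trade balance = -2331.1 + (-362.9) = -2694.0
(Excluded from the trade balance — financial account: foreign purchases of equities on the domestic stock exchange 970.5, purchases of foreign government bonds by domestic residents 693.9; secondary income: official foreign aid grants received (current) 282.2, pension payments received by residents from foreign governments 229.0, official development assistance provided to other countries 306.2, contributions paid to international organisations 138.7; capital account: sale of embassy land to a foreign government 52.9, debt forgiveness received from foreign official creditors 110.8.)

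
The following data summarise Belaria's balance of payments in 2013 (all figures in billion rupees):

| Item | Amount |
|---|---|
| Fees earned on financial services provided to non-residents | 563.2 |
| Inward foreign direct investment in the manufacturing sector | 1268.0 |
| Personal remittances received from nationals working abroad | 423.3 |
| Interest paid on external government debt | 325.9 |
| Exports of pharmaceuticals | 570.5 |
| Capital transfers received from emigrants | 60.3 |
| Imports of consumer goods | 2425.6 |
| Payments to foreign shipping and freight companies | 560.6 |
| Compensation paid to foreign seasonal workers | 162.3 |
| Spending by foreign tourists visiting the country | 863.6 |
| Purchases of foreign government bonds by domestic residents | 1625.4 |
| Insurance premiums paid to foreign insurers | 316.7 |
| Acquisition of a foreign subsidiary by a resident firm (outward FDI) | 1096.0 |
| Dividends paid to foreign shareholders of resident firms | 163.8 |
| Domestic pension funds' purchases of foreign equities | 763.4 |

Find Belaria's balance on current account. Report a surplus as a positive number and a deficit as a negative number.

Goods: -2425.6 + 570.5 = -1855.1
Services: -560.6 + 563.2 - 316.7 + 863.6 = 549.5
Primary income: -163.8 - 325.9 - 162.3 = -652.0
Secondary income: 423.3
Current account = (-1855.1) + 549.5 + (-652.0) + 423.3 = -1534.3
(Excluded from the current account — financial account: inward foreign direct investment in the manufacturing sector 1268.0, purchases of foreign government bonds by domestic residents 1625.4, acquisition of a foreign subsidiary by a resident firm (outward FDI) 1096.0, domestic pension funds' purchases of foreign equities 763.4; capital account: capital transfers received from emigrants 60.3.)

-1534.3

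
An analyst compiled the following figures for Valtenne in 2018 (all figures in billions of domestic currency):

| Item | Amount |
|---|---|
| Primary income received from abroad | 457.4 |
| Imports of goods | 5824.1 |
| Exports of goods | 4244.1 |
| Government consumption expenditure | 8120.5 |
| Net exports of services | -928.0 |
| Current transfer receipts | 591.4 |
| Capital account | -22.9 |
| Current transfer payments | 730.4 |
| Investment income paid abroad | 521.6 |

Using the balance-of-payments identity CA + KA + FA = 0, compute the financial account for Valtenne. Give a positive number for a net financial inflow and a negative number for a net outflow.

2734.1

Goods balance = 4244.1 - 5824.1 = -1580.0
Services balance = -928.0
Trade balance (goods + services) = -1580.0 + (-928.0) = -2508.0
Net primary income = 457.4 - 521.6 = -64.2
Net secondary income = 591.4 - 730.4 = -139.0
Current account = -2508.0 + (-64.2) + (-139.0) = -2711.2
Financial account = -(-2711.2 + (-22.9)) = 2734.1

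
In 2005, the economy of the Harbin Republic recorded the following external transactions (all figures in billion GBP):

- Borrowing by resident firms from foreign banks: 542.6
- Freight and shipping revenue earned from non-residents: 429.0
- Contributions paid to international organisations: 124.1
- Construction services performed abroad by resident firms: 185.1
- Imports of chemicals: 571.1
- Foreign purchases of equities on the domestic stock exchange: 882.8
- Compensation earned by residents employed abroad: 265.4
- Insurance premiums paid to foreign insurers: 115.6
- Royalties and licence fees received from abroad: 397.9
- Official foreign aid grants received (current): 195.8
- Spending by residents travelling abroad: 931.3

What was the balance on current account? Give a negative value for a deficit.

Goods: -571.1
Services: -115.6 + 429.0 + 185.1 + 397.9 - 931.3 = -34.9
Primary income: 265.4
Secondary income: -124.1 + 195.8 = 71.7
Current account = (-571.1) + (-34.9) + 265.4 + 71.7 = -268.9
(Excluded from the current account — financial account: borrowing by resident firms from foreign banks 542.6, foreign purchases of equities on the domestic stock exchange 882.8.)

-268.9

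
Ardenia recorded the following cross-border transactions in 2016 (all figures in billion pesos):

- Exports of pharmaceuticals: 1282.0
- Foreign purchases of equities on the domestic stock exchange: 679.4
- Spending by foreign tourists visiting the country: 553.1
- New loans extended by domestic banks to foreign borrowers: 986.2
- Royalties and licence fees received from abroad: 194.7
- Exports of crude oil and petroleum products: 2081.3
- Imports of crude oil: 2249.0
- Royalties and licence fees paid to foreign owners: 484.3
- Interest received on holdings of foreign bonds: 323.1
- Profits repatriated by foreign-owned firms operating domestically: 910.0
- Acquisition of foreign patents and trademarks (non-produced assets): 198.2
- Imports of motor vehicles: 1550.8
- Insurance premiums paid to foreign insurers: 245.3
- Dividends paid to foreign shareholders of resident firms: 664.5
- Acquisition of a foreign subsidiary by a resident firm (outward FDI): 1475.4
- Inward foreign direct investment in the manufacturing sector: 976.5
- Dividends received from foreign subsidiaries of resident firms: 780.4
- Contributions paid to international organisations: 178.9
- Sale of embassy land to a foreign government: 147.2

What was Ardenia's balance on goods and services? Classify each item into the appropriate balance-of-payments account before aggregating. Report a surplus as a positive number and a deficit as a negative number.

Goods: 2081.3 - 2249.0 + 1282.0 - 1550.8 = -436.5
Services: 194.7 - 245.3 + 553.1 - 484.3 = 18.2
Trade balance = -436.5 + 18.2 = -418.3
(Excluded from the trade balance — financial account: foreign purchases of equities on the domestic stock exchange 679.4, new loans extended by domestic banks to foreign borrowers 986.2, acquisition of a foreign subsidiary by a resident firm (outward FDI) 1475.4, inward foreign direct investment in the manufacturing sector 976.5; primary income: interest received on holdings of foreign bonds 323.1, profits repatriated by foreign-owned firms operating domestically 910.0, dividends paid to foreign shareholders of resident firms 664.5, dividends received from foreign subsidiaries of resident firms 780.4; capital account: acquisition of foreign patents and trademarks (non-produced assets) 198.2, sale of embassy land to a foreign government 147.2; secondary income: contributions paid to international organisations 178.9.)

-418.3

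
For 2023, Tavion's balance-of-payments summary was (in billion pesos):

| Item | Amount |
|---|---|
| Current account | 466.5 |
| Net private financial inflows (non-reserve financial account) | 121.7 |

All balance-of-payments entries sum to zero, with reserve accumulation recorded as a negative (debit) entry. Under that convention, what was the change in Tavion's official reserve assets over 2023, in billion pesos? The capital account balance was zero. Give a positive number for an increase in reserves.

588.2

Official reserve transactions balance = -(466.5 + 121.7) = -588.2
An accumulation of reserves is recorded as a debit (negative entry), so the change in the stock of reserves is the negative of that balance.
Change in official reserves = -(-588.2) = 588.2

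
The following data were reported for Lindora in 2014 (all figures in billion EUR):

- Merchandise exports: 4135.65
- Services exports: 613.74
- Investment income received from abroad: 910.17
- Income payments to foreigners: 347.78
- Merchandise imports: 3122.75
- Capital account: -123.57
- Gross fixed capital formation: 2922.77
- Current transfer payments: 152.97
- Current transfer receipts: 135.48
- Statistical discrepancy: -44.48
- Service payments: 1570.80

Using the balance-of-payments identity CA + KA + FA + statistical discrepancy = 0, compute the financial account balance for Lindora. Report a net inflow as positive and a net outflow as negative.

-432.69

Goods balance = 4135.65 - 3122.75 = 1012.90
Services balance = 613.74 - 1570.80 = -957.06
Trade balance (goods + services) = 1012.90 + (-957.06) = 55.84
Net primary income = 910.17 - 347.78 = 562.39
Net secondary income = 135.48 - 152.97 = -17.49
Current account = 55.84 + 562.39 + (-17.49) = 600.74
Financial account = -(600.74 + (-123.57) + (-44.48)) = -432.69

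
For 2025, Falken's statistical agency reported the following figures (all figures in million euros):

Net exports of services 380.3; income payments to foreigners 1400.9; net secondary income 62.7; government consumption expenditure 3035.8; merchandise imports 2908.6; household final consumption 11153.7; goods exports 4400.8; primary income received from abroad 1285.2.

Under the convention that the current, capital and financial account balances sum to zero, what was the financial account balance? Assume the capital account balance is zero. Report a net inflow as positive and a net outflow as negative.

-1819.5

Goods balance = 4400.8 - 2908.6 = 1492.2
Services balance = 380.3
Trade balance (goods + services) = 1492.2 + 380.3 = 1872.5
Net primary income = 1285.2 - 1400.9 = -115.7
Net secondary income = 62.7
Current account = 1872.5 + (-115.7) + 62.7 = 1819.5
Financial account = -(1819.5) = -1819.5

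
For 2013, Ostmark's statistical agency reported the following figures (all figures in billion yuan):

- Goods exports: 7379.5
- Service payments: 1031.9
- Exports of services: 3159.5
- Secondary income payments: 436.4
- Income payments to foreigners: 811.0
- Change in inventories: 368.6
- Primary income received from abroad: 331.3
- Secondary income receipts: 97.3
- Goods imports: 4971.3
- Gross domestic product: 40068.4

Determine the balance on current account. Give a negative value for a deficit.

3717.0

Goods balance = 7379.5 - 4971.3 = 2408.2
Services balance = 3159.5 - 1031.9 = 2127.6
Trade balance (goods + services) = 2408.2 + 2127.6 = 4535.8
Net primary income = 331.3 - 811.0 = -479.7
Net secondary income = 97.3 - 436.4 = -339.1
Current account = 4535.8 + (-479.7) + (-339.1) = 3717.0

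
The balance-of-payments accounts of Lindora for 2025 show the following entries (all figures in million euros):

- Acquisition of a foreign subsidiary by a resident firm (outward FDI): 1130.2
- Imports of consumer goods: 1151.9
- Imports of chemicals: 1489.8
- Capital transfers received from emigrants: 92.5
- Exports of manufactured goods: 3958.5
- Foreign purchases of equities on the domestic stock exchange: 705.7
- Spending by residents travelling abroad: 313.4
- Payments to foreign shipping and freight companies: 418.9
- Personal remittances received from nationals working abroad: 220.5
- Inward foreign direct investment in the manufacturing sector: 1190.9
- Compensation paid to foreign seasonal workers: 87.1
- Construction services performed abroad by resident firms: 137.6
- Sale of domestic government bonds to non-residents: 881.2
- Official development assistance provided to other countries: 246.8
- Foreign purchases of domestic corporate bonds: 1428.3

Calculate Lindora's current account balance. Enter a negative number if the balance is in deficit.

608.7

Goods: -1489.8 + 3958.5 - 1151.9 = 1316.8
Services: 137.6 - 418.9 - 313.4 = -594.7
Primary income: -87.1
Secondary income: 220.5 - 246.8 = -26.3
Current account = 1316.8 + (-594.7) + (-87.1) + (-26.3) = 608.7
(Excluded from the current account — financial account: acquisition of a foreign subsidiary by a resident firm (outward FDI) 1130.2, foreign purchases of equities on the domestic stock exchange 705.7, inward foreign direct investment in the manufacturing sector 1190.9, sale of domestic government bonds to non-residents 881.2, foreign purchases of domestic corporate bonds 1428.3; capital account: capital transfers received from emigrants 92.5.)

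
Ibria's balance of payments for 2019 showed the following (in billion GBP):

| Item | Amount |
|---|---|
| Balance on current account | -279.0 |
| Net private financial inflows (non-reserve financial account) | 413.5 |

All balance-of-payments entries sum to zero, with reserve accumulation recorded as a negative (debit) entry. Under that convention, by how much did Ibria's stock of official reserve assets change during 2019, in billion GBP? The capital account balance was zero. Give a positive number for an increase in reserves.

134.5

Official reserve transactions balance = -((-279.0) + 413.5) = -134.5
An accumulation of reserves is recorded as a debit (negative entry), so the change in the stock of reserves is the negative of that balance.
Change in official reserves = -(-134.5) = 134.5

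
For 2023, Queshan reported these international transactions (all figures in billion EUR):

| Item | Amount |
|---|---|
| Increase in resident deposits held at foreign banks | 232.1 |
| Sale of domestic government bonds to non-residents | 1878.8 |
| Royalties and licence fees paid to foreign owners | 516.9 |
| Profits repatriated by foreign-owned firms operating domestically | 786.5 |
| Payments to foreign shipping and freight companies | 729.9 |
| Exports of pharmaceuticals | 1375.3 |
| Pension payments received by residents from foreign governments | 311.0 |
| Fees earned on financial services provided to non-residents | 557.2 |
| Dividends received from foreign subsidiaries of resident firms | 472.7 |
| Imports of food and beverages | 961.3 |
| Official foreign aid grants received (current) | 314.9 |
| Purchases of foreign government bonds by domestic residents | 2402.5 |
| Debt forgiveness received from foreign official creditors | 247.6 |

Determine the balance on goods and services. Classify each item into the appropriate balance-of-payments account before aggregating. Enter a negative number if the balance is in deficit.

-275.6

Goods: 1375.3 - 961.3 = 414.0
Services: -729.9 + 557.2 - 516.9 = -689.6
Trade balance = 414.0 + (-689.6) = -275.6
(Excluded from the trade balance — financial account: increase in resident deposits held at foreign banks 232.1, sale of domestic government bonds to non-residents 1878.8, purchases of foreign government bonds by domestic residents 2402.5; primary income: profits repatriated by foreign-owned firms operating domestically 786.5, dividends received from foreign subsidiaries of resident firms 472.7; secondary income: pension payments received by residents from foreign governments 311.0, official foreign aid grants received (current) 314.9; capital account: debt forgiveness received from foreign official creditors 247.6.)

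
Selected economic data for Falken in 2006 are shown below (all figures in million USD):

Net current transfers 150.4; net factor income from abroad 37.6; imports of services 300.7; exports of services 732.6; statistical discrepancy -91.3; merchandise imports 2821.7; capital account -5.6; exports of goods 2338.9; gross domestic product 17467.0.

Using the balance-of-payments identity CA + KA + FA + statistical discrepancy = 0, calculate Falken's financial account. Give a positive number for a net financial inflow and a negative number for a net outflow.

-40.2

Goods balance = 2338.9 - 2821.7 = -482.8
Services balance = 732.6 - 300.7 = 431.9
Trade balance (goods + services) = -482.8 + 431.9 = -50.9
Net primary income = 37.6
Net secondary income = 150.4
Current account = -50.9 + 37.6 + 150.4 = 137.1
Financial account = -(137.1 + (-5.6) + (-91.3)) = -40.2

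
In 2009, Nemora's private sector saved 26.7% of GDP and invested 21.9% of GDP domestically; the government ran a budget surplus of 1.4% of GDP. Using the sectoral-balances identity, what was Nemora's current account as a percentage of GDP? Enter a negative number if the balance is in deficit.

By the sectoral-balances identity, CA = (S_private - I) + (T - G).
Private balance = 26.7 - 21.9 = 4.8
Government balance (T - G) = 1.4
CA = 4.8 + 1.4 = 6.2

6.2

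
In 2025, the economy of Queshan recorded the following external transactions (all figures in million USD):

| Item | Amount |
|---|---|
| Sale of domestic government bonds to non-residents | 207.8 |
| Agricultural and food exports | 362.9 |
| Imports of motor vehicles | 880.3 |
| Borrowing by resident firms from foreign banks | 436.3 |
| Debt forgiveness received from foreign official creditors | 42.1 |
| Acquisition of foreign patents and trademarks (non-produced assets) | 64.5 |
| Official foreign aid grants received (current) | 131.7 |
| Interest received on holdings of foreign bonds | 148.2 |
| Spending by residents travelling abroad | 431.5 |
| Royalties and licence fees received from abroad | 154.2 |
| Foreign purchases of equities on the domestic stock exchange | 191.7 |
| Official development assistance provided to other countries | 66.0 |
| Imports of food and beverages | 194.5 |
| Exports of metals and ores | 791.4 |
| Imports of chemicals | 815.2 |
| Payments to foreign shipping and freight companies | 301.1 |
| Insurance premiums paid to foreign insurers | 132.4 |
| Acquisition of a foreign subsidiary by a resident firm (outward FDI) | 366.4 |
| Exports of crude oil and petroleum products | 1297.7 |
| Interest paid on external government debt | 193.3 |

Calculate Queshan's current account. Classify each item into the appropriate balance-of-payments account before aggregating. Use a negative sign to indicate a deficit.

-128.2

Goods: -815.2 + 362.9 - 194.5 - 880.3 + 791.4 + 1297.7 = 562.0
Services: -301.1 + 154.2 - 132.4 - 431.5 = -710.8
Primary income: -193.3 + 148.2 = -45.1
Secondary income: -66.0 + 131.7 = 65.7
Current account = 562.0 + (-710.8) + (-45.1) + 65.7 = -128.2
(Excluded from the current account — financial account: sale of domestic government bonds to non-residents 207.8, borrowing by resident firms from foreign banks 436.3, foreign purchases of equities on the domestic stock exchange 191.7, acquisition of a foreign subsidiary by a resident firm (outward FDI) 366.4; capital account: debt forgiveness received from foreign official creditors 42.1, acquisition of foreign patents and trademarks (non-produced assets) 64.5.)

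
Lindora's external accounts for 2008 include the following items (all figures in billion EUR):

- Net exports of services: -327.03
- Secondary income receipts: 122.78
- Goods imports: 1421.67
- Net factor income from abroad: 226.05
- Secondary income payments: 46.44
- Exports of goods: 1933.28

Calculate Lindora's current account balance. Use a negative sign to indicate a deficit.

Goods balance = 1933.28 - 1421.67 = 511.61
Services balance = -327.03
Trade balance (goods + services) = 511.61 + (-327.03) = 184.58
Net primary income = 226.05
Net secondary income = 122.78 - 46.44 = 76.34
Current account = 184.58 + 226.05 + 76.34 = 486.97

486.97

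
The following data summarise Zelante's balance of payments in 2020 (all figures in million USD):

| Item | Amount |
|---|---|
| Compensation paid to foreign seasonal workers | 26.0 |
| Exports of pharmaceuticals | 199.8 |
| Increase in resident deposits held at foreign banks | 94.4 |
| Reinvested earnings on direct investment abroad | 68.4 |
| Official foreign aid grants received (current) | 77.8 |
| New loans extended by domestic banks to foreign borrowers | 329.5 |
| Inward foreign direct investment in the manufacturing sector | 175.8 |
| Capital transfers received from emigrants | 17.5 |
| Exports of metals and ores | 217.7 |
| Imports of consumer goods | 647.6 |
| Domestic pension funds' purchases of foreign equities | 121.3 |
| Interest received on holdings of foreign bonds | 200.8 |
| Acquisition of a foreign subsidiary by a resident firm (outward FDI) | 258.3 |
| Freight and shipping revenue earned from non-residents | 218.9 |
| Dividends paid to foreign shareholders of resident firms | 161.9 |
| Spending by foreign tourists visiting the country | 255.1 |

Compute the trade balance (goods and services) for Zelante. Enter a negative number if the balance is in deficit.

Goods: 199.8 + 217.7 - 647.6 = -230.1
Services: 255.1 + 218.9 = 474.0
Trade balance = -230.1 + 474.0 = 243.9
(Excluded from the trade balance — primary income: compensation paid to foreign seasonal workers 26.0, reinvested earnings on direct investment abroad 68.4, interest received on holdings of foreign bonds 200.8, dividends paid to foreign shareholders of resident firms 161.9; financial account: increase in resident deposits held at foreign banks 94.4, new loans extended by domestic banks to foreign borrowers 329.5, inward foreign direct investment in the manufacturing sector 175.8, domestic pension funds' purchases of foreign equities 121.3, acquisition of a foreign subsidiary by a resident firm (outward FDI) 258.3; secondary income: official foreign aid grants received (current) 77.8; capital account: capital transfers received from emigrants 17.5.)

243.9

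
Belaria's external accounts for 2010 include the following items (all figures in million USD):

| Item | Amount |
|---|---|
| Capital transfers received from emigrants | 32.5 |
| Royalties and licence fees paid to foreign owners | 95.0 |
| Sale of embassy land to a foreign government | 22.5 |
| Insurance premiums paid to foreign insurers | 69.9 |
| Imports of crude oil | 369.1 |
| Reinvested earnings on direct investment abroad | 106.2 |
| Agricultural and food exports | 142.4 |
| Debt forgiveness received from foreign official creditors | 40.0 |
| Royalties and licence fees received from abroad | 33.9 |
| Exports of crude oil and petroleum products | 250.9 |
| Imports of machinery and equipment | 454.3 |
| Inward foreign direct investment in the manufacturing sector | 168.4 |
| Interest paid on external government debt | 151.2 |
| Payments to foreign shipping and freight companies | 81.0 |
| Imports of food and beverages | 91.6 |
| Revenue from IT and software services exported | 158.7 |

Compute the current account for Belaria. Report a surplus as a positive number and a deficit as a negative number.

-620.0

Goods: -454.3 - 91.6 + 250.9 + 142.4 - 369.1 = -521.7
Services: 33.9 + 158.7 - 69.9 - 95.0 - 81.0 = -53.3
Primary income: -151.2 + 106.2 = -45.0
Current account = (-521.7) + (-53.3) + (-45.0) = -620.0
(Excluded from the current account — capital account: capital transfers received from emigrants 32.5, sale of embassy land to a foreign government 22.5, debt forgiveness received from foreign official creditors 40.0; financial account: inward foreign direct investment in the manufacturing sector 168.4.)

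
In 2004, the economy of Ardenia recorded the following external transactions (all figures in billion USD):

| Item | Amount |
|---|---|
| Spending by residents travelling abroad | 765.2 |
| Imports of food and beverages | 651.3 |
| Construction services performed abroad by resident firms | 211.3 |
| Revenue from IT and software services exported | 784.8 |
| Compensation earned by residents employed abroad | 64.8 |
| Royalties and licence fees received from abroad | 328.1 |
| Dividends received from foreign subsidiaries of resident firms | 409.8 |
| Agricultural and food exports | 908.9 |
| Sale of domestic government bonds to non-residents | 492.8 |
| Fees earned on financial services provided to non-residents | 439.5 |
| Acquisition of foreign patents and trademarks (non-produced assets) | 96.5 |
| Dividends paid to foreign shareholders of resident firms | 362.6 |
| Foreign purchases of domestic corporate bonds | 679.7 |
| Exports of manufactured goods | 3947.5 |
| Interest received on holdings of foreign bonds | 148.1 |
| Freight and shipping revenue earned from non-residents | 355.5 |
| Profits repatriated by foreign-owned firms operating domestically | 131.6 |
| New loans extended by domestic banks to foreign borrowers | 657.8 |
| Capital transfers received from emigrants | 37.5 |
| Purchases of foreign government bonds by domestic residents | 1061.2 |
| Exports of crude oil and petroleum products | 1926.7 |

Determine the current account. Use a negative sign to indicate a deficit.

7614.3

Goods: 908.9 + 1926.7 + 3947.5 - 651.3 = 6131.8
Services: 355.5 + 328.1 + 439.5 + 211.3 - 765.2 + 784.8 = 1354.0
Primary income: -131.6 + 64.8 + 409.8 - 362.6 + 148.1 = 128.5
Current account = 6131.8 + 1354.0 + 128.5 = 7614.3
(Excluded from the current account — financial account: sale of domestic government bonds to non-residents 492.8, foreign purchases of domestic corporate bonds 679.7, new loans extended by domestic banks to foreign borrowers 657.8, purchases of foreign government bonds by domestic residents 1061.2; capital account: acquisition of foreign patents and trademarks (non-produced assets) 96.5, capital transfers received from emigrants 37.5.)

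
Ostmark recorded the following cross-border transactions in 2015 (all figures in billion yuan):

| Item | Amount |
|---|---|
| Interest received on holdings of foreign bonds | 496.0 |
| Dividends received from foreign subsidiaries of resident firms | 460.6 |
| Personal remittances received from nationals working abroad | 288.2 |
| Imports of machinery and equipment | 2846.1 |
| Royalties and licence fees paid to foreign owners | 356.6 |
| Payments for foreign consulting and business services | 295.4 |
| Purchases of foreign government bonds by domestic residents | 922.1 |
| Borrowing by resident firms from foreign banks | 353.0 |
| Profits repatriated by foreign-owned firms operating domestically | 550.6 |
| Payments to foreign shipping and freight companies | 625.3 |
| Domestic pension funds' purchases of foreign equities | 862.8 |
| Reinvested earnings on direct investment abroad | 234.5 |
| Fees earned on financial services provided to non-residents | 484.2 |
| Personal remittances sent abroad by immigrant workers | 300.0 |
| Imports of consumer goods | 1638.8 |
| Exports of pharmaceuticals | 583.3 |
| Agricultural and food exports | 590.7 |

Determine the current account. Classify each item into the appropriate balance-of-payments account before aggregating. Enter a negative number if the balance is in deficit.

Goods: 583.3 + 590.7 - 2846.1 - 1638.8 = -3310.9
Services: -625.3 - 356.6 + 484.2 - 295.4 = -793.1
Primary income: 496.0 + 234.5 + 460.6 - 550.6 = 640.5
Secondary income: 288.2 - 300.0 = -11.8
Current account = (-3310.9) + (-793.1) + 640.5 + (-11.8) = -3475.3
(Excluded from the current account — financial account: purchases of foreign government bonds by domestic residents 922.1, borrowing by resident firms from foreign banks 353.0, domestic pension funds' purchases of foreign equities 862.8.)

-3475.3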